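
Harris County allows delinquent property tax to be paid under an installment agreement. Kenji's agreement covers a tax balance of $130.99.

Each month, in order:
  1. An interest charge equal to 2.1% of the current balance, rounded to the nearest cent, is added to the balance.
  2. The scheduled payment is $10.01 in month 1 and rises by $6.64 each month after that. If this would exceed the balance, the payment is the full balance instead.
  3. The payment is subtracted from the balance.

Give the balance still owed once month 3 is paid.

Month 1: opening $130.99; interest $2.75 → $133.74; payment $10.01; balance $123.73
Month 2: opening $123.73; interest $2.60 → $126.33; payment $16.65; balance $109.68
Month 3: opening $109.68; interest $2.30 → $111.98; payment $23.29; balance $88.69

$88.69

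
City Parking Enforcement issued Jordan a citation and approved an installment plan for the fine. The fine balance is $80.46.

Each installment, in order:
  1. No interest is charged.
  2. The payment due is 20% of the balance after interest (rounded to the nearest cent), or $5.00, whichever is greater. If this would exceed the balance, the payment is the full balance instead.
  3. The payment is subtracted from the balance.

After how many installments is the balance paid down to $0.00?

Installment 1: opening $80.46; payment $16.09; balance $64.37
Installment 2: opening $64.37; payment $12.87; balance $51.50
Installment 3: opening $51.50; payment $10.30; balance $41.20
Installment 4: opening $41.20; payment $8.24; balance $32.96
Installment 5: opening $32.96; payment $6.59; balance $26.37
Installment 6: opening $26.37; payment $5.27; balance $21.10
Installment 7: opening $21.10; payment $5.00; balance $16.10
Installment 8: opening $16.10; payment $5.00; balance $11.10
Installment 9: opening $11.10; payment $5.00; balance $6.10
Installment 10: opening $6.10; payment $5.00; balance $1.10
Installment 11: opening $1.10; payment $1.10; balance $0.00
Balance reaches $0.00 in installment 11.

11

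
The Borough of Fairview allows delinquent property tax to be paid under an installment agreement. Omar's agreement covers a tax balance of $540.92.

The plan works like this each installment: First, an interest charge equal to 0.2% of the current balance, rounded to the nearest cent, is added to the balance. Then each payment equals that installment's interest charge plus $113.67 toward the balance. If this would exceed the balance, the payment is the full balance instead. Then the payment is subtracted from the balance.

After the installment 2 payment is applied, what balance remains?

# | Opening | Interest | Payment | End bal
1 | $540.92 | $1.08 | $114.75 | $427.25
2 | $427.25 | $0.85 | $114.52 | $313.58

$313.58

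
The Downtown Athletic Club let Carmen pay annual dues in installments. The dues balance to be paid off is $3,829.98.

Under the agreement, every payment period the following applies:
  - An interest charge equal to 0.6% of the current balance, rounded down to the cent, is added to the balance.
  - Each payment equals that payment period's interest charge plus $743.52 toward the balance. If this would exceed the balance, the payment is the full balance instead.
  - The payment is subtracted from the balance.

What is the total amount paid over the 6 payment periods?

$3,900.90

Payment period 1: $3,829.98 +$22.97 interest = $3,852.95; pay $766.49 → $3,086.46
Payment period 2: $3,086.46 +$18.51 interest = $3,104.97; pay $762.03 → $2,342.94
Payment period 3: $2,342.94 +$14.05 interest = $2,356.99; pay $757.57 → $1,599.42
Payment period 4: $1,599.42 +$9.59 interest = $1,609.01; pay $753.11 → $855.90
Payment period 5: $855.90 +$5.13 interest = $861.03; pay $748.65 → $112.38
Payment period 6: $112.38 +$0.67 interest = $113.05; pay $113.05 → $0.00
Total paid: $3,900.90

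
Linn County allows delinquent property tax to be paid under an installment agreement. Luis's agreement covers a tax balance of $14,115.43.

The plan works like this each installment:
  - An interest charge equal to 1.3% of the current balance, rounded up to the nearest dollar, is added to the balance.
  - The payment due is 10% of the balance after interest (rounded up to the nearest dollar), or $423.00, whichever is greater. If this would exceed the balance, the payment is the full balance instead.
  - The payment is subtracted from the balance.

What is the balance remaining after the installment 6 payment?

Installment 1: opening $14,115.43; interest $184.00 → $14,299.43; payment $1,430.00; balance $12,869.43
Installment 2: opening $12,869.43; interest $168.00 → $13,037.43; payment $1,304.00; balance $11,733.43
Installment 3: opening $11,733.43; interest $153.00 → $11,886.43; payment $1,189.00; balance $10,697.43
Installment 4: opening $10,697.43; interest $140.00 → $10,837.43; payment $1,084.00; balance $9,753.43
Installment 5: opening $9,753.43; interest $127.00 → $9,880.43; payment $989.00; balance $8,891.43
Installment 6: opening $8,891.43; interest $116.00 → $9,007.43; payment $901.00; balance $8,106.43

$8,106.43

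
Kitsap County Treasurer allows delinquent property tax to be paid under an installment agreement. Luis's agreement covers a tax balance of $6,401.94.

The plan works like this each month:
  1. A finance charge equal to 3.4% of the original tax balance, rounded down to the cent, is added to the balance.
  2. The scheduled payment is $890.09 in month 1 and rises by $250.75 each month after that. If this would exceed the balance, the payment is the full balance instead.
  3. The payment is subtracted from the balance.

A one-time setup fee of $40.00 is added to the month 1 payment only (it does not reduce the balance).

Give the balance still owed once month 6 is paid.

Month 1: opening $6,401.94; interest $217.66 → $6,619.60; payment $890.09 (+ $40.00 fee); balance $5,729.51
Month 2: opening $5,729.51; interest $217.66 → $5,947.17; payment $1,140.84; balance $4,806.33
Month 3: opening $4,806.33; interest $217.66 → $5,023.99; payment $1,391.59; balance $3,632.40
Month 4: opening $3,632.40; interest $217.66 → $3,850.06; payment $1,642.34; balance $2,207.72
Month 5: opening $2,207.72; interest $217.66 → $2,425.38; payment $1,893.09; balance $532.29
Month 6: opening $532.29; interest $217.66 → $749.95; payment $749.95; balance $0.00

$0.00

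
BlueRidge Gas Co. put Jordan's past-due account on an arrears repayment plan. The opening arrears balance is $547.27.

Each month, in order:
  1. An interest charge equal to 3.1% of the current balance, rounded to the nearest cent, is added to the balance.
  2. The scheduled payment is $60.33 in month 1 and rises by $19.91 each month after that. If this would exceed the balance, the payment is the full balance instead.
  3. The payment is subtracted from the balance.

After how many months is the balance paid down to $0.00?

6

Month 1: opening $547.27; interest $16.97 → $564.24; payment $60.33; balance $503.91
Month 2: opening $503.91; interest $15.62 → $519.53; payment $80.24; balance $439.29
Month 3: opening $439.29; interest $13.62 → $452.91; payment $100.15; balance $352.76
Month 4: opening $352.76; interest $10.94 → $363.70; payment $120.06; balance $243.64
Month 5: opening $243.64; interest $7.55 → $251.19; payment $139.97; balance $111.22
Month 6: opening $111.22; interest $3.45 → $114.67; payment $114.67; balance $0.00
Balance reaches $0.00 in month 6.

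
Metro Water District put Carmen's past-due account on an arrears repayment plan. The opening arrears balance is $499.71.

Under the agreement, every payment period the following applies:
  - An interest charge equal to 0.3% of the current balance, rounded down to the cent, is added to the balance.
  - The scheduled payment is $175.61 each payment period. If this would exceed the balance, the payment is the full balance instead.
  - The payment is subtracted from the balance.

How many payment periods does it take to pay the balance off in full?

Payment period 1: opening $499.71; interest $1.49 → $501.20; payment $175.61; balance $325.59
Payment period 2: opening $325.59; interest $0.97 → $326.56; payment $175.61; balance $150.95
Payment period 3: opening $150.95; interest $0.45 → $151.40; payment $151.40; balance $0.00
Balance reaches $0.00 in payment period 3.

3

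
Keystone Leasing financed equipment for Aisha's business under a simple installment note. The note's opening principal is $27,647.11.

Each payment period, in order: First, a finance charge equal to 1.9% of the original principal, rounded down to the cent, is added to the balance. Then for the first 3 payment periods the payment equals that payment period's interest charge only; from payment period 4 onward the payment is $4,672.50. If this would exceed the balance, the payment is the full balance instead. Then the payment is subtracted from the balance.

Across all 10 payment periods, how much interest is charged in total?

# | Opening | Interest | Payment | End bal
1 | $27,647.11 | $525.29 | $525.29 | $27,647.11
2 | $27,647.11 | $525.29 | $525.29 | $27,647.11
3 | $27,647.11 | $525.29 | $525.29 | $27,647.11
4 | $27,647.11 | $525.29 | $4,672.50 | $23,499.90
5 | $23,499.90 | $525.29 | $4,672.50 | $19,352.69
6 | $19,352.69 | $525.29 | $4,672.50 | $15,205.48
7 | $15,205.48 | $525.29 | $4,672.50 | $11,058.27
8 | $11,058.27 | $525.29 | $4,672.50 | $6,911.06
9 | $6,911.06 | $525.29 | $4,672.50 | $2,763.85
10 | $2,763.85 | $525.29 | $3,289.14 | $0.00
Total interest: $525.29 + $525.29 + $525.29 + $525.29 + $525.29 + $525.29 + $525.29 + $525.29 + $525.29 + $525.29 = $5,252.90

$5,252.90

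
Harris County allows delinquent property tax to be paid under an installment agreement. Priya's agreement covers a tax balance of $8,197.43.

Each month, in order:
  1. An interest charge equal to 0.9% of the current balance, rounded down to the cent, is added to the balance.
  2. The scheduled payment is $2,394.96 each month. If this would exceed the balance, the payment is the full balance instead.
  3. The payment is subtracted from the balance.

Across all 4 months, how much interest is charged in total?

$168.98

Month 1: opening $8,197.43; interest $73.77 → $8,271.20; payment $2,394.96; balance $5,876.24
Month 2: opening $5,876.24; interest $52.88 → $5,929.12; payment $2,394.96; balance $3,534.16
Month 3: opening $3,534.16; interest $31.80 → $3,565.96; payment $2,394.96; balance $1,171.00
Month 4: opening $1,171.00; interest $10.53 → $1,181.53; payment $1,181.53; balance $0.00
Total interest: $73.77 + $52.88 + $31.80 + $10.53 = $168.98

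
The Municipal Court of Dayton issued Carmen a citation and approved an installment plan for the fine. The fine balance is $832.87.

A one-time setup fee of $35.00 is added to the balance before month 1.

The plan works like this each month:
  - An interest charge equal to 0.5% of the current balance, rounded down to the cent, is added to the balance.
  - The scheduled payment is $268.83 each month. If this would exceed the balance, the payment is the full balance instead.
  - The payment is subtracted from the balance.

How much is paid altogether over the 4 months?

Month 1: opening $867.87; interest $4.33 → $872.20; payment $268.83; balance $603.37
Month 2: opening $603.37; interest $3.01 → $606.38; payment $268.83; balance $337.55
Month 3: opening $337.55; interest $1.68 → $339.23; payment $268.83; balance $70.40
Month 4: opening $70.40; interest $0.35 → $70.75; payment $70.75; balance $0.00
Total paid: $877.24

$877.24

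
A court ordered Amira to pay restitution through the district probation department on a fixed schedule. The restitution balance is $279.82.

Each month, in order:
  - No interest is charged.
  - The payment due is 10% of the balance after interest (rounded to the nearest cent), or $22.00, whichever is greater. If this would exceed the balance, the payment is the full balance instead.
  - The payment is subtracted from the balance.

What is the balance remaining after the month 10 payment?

$49.99

Month 1: opening $279.82; payment $27.98; balance $251.84
Month 2: opening $251.84; payment $25.18; balance $226.66
Month 3: opening $226.66; payment $22.67; balance $203.99
Month 4: opening $203.99; payment $22.00; balance $181.99
Month 5: opening $181.99; payment $22.00; balance $159.99
Month 6: opening $159.99; payment $22.00; balance $137.99
Month 7: opening $137.99; payment $22.00; balance $115.99
Month 8: opening $115.99; payment $22.00; balance $93.99
Month 9: opening $93.99; payment $22.00; balance $71.99
Month 10: opening $71.99; payment $22.00; balance $49.99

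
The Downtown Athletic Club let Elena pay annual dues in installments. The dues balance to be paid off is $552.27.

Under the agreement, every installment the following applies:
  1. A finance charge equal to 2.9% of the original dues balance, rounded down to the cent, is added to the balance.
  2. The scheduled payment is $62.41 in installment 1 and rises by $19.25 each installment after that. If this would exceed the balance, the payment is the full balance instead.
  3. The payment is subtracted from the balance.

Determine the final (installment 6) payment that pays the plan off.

Installment 1: $552.27 +$16.01 interest = $568.28; pay $62.41 → $505.87
Installment 2: $505.87 +$16.01 interest = $521.88; pay $81.66 → $440.22
Installment 3: $440.22 +$16.01 interest = $456.23; pay $100.91 → $355.32
Installment 4: $355.32 +$16.01 interest = $371.33; pay $120.16 → $251.17
Installment 5: $251.17 +$16.01 interest = $267.18; pay $139.41 → $127.77
Installment 6: $127.77 +$16.01 interest = $143.78; pay $143.78 → $0.00

$143.78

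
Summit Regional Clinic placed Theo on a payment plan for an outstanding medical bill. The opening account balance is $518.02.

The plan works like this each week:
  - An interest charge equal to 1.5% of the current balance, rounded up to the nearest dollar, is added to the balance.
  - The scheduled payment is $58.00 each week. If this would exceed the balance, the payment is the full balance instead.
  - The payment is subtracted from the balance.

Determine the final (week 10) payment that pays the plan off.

Week 1: $518.02 +$8.00 interest = $526.02; pay $58.00 → $468.02
Week 2: $468.02 +$8.00 interest = $476.02; pay $58.00 → $418.02
Week 3: $418.02 +$7.00 interest = $425.02; pay $58.00 → $367.02
Week 4: $367.02 +$6.00 interest = $373.02; pay $58.00 → $315.02
Week 5: $315.02 +$5.00 interest = $320.02; pay $58.00 → $262.02
Week 6: $262.02 +$4.00 interest = $266.02; pay $58.00 → $208.02
Week 7: $208.02 +$4.00 interest = $212.02; pay $58.00 → $154.02
Week 8: $154.02 +$3.00 interest = $157.02; pay $58.00 → $99.02
Week 9: $99.02 +$2.00 interest = $101.02; pay $58.00 → $43.02
Week 10: $43.02 +$1.00 interest = $44.02; pay $44.02 → $0.00

$44.02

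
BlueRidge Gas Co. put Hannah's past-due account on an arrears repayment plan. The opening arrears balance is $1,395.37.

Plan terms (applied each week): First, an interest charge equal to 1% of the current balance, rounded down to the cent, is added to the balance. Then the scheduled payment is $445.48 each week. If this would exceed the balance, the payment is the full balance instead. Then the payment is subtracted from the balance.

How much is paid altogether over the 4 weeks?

Week 1: opening $1,395.37; interest $13.95 → $1,409.32; payment $445.48; balance $963.84
Week 2: opening $963.84; interest $9.63 → $973.47; payment $445.48; balance $527.99
Week 3: opening $527.99; interest $5.27 → $533.26; payment $445.48; balance $87.78
Week 4: opening $87.78; interest $0.87 → $88.65; payment $88.65; balance $0.00
Total paid: $1,425.09

$1,425.09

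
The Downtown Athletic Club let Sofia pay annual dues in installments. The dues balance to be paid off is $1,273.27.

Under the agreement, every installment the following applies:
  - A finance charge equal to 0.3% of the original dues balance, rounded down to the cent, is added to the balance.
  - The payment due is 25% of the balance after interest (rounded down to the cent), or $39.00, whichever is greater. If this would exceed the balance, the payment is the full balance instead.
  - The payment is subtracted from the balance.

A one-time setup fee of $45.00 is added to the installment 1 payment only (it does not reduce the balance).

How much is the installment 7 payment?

Installment 1: opening $1,273.27; interest $3.81 → $1,277.08; payment $319.27 (+ $45.00 fee); balance $957.81
Installment 2: opening $957.81; interest $3.81 → $961.62; payment $240.40; balance $721.22
Installment 3: opening $721.22; interest $3.81 → $725.03; payment $181.25; balance $543.78
Installment 4: opening $543.78; interest $3.81 → $547.59; payment $136.89; balance $410.70
Installment 5: opening $410.70; interest $3.81 → $414.51; payment $103.62; balance $310.89
Installment 6: opening $310.89; interest $3.81 → $314.70; payment $78.67; balance $236.03
Installment 7: opening $236.03; interest $3.81 → $239.84; payment $59.96; balance $179.88

$59.96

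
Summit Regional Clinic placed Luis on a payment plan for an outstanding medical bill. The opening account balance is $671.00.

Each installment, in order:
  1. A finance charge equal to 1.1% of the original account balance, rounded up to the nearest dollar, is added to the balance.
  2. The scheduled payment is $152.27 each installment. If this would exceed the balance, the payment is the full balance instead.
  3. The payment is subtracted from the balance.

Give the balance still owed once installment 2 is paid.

Installment 1: opening $671.00; interest $8.00 → $679.00; payment $152.27; balance $526.73
Installment 2: opening $526.73; interest $8.00 → $534.73; payment $152.27; balance $382.46

$382.46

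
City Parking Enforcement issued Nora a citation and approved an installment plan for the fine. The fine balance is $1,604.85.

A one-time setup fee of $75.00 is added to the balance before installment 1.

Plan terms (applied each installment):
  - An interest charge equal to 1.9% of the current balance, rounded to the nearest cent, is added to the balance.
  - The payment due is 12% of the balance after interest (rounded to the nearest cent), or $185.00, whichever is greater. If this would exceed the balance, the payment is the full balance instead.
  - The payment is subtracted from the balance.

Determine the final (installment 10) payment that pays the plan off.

Installment 1: opening $1,679.85; interest $31.92 → $1,711.77; payment $205.41; balance $1,506.36
Installment 2: opening $1,506.36; interest $28.62 → $1,534.98; payment $185.00; balance $1,349.98
Installment 3: opening $1,349.98; interest $25.65 → $1,375.63; payment $185.00; balance $1,190.63
Installment 4: opening $1,190.63; interest $22.62 → $1,213.25; payment $185.00; balance $1,028.25
Installment 5: opening $1,028.25; interest $19.54 → $1,047.79; payment $185.00; balance $862.79
Installment 6: opening $862.79; interest $16.39 → $879.18; payment $185.00; balance $694.18
Installment 7: opening $694.18; interest $13.19 → $707.37; payment $185.00; balance $522.37
Installment 8: opening $522.37; interest $9.93 → $532.30; payment $185.00; balance $347.30
Installment 9: opening $347.30; interest $6.60 → $353.90; payment $185.00; balance $168.90
Installment 10: opening $168.90; interest $3.21 → $172.11; payment $172.11; balance $0.00

$172.11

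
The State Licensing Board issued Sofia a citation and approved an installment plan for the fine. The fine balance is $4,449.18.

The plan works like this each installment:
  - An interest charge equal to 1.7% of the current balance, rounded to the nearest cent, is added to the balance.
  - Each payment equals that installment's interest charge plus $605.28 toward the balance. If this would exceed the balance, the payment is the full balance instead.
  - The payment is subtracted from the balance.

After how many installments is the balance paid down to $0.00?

Installment 1: opening $4,449.18; interest $75.64 → $4,524.82; payment $680.92; balance $3,843.90
Installment 2: opening $3,843.90; interest $65.35 → $3,909.25; payment $670.63; balance $3,238.62
Installment 3: opening $3,238.62; interest $55.06 → $3,293.68; payment $660.34; balance $2,633.34
Installment 4: opening $2,633.34; interest $44.77 → $2,678.11; payment $650.05; balance $2,028.06
Installment 5: opening $2,028.06; interest $34.48 → $2,062.54; payment $639.76; balance $1,422.78
Installment 6: opening $1,422.78; interest $24.19 → $1,446.97; payment $629.47; balance $817.50
Installment 7: opening $817.50; interest $13.90 → $831.40; payment $619.18; balance $212.22
Installment 8: opening $212.22; interest $3.61 → $215.83; payment $215.83; balance $0.00
Balance reaches $0.00 in installment 8.

8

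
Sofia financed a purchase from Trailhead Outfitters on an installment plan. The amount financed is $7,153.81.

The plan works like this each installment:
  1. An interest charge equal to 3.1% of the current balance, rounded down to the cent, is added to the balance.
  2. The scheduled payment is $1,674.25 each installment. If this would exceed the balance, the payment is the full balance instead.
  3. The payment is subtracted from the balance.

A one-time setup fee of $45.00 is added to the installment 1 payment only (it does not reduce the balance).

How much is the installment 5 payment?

$1,101.18

Installment 1: $7,153.81 +$221.76 interest = $7,375.57; pay $1,674.25 (+ $45.00 fee) → $5,701.32
Installment 2: $5,701.32 +$176.74 interest = $5,878.06; pay $1,674.25 → $4,203.81
Installment 3: $4,203.81 +$130.31 interest = $4,334.12; pay $1,674.25 → $2,659.87
Installment 4: $2,659.87 +$82.45 interest = $2,742.32; pay $1,674.25 → $1,068.07
Installment 5: $1,068.07 +$33.11 interest = $1,101.18; pay $1,101.18 → $0.00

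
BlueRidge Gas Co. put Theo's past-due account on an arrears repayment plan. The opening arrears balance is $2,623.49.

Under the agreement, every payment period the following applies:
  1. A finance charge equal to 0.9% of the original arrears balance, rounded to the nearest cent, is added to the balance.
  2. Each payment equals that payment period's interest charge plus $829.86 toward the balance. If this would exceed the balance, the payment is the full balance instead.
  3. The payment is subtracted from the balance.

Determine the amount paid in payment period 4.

Payment period 1: opening $2,623.49; interest $23.61 → $2,647.10; payment $853.47; balance $1,793.63
Payment period 2: opening $1,793.63; interest $23.61 → $1,817.24; payment $853.47; balance $963.77
Payment period 3: opening $963.77; interest $23.61 → $987.38; payment $853.47; balance $133.91
Payment period 4: opening $133.91; interest $23.61 → $157.52; payment $157.52; balance $0.00

$157.52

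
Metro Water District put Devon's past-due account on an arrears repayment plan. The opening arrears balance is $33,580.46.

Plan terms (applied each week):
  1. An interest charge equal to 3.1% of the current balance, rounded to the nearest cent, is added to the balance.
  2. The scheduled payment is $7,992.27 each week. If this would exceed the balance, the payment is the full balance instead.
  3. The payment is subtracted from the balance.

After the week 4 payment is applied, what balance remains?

$4,455.48

Week 1: $33,580.46 +$1,040.99 interest = $34,621.45; pay $7,992.27 → $26,629.18
Week 2: $26,629.18 +$825.50 interest = $27,454.68; pay $7,992.27 → $19,462.41
Week 3: $19,462.41 +$603.33 interest = $20,065.74; pay $7,992.27 → $12,073.47
Week 4: $12,073.47 +$374.28 interest = $12,447.75; pay $7,992.27 → $4,455.48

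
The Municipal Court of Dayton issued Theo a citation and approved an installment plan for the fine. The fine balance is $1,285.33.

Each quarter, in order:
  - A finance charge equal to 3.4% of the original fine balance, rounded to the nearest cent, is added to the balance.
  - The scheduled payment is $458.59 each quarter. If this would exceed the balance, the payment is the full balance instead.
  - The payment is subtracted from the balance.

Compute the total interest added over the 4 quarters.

$174.80

Quarter 1: $1,285.33 +$43.70 interest = $1,329.03; pay $458.59 → $870.44
Quarter 2: $870.44 +$43.70 interest = $914.14; pay $458.59 → $455.55
Quarter 3: $455.55 +$43.70 interest = $499.25; pay $458.59 → $40.66
Quarter 4: $40.66 +$43.70 interest = $84.36; pay $84.36 → $0.00
Total interest: $43.70 + $43.70 + $43.70 + $43.70 = $174.80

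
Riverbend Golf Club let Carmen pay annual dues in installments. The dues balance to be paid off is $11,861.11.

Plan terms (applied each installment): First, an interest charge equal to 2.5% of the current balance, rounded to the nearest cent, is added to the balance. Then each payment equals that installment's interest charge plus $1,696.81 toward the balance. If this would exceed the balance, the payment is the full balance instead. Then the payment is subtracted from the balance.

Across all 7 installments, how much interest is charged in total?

$1,184.89

Installment 1: opening $11,861.11; interest $296.53 → $12,157.64; payment $1,993.34; balance $10,164.30
Installment 2: opening $10,164.30; interest $254.11 → $10,418.41; payment $1,950.92; balance $8,467.49
Installment 3: opening $8,467.49; interest $211.69 → $8,679.18; payment $1,908.50; balance $6,770.68
Installment 4: opening $6,770.68; interest $169.27 → $6,939.95; payment $1,866.08; balance $5,073.87
Installment 5: opening $5,073.87; interest $126.85 → $5,200.72; payment $1,823.66; balance $3,377.06
Installment 6: opening $3,377.06; interest $84.43 → $3,461.49; payment $1,781.24; balance $1,680.25
Installment 7: opening $1,680.25; interest $42.01 → $1,722.26; payment $1,722.26; balance $0.00
Total interest: $296.53 + $254.11 + $211.69 + $169.27 + $126.85 + $84.43 + $42.01 = $1,184.89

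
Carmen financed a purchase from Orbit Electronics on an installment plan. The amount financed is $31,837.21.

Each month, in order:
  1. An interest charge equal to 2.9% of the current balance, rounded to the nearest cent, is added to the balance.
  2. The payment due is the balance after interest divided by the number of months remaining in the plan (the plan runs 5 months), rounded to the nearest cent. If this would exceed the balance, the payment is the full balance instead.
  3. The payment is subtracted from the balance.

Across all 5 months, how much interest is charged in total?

Month 1: $31,837.21 +$923.28 interest = $32,760.49; pay $6,552.10 → $26,208.39
Month 2: $26,208.39 +$760.04 interest = $26,968.43; pay $6,742.11 → $20,226.32
Month 3: $20,226.32 +$586.56 interest = $20,812.88; pay $6,937.63 → $13,875.25
Month 4: $13,875.25 +$402.38 interest = $14,277.63; pay $7,138.82 → $7,138.81
Month 5: $7,138.81 +$207.03 interest = $7,345.84; pay $7,345.84 → $0.00
Total interest: $923.28 + $760.04 + $586.56 + $402.38 + $207.03 = $2,879.29

$2,879.29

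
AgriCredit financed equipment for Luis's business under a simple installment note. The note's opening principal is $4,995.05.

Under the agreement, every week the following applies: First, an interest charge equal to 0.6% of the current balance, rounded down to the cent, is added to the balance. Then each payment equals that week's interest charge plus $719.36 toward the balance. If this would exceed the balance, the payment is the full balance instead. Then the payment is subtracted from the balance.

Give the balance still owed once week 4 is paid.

$2,117.61

Week 1: $4,995.05 +$29.97 interest = $5,025.02; pay $749.33 → $4,275.69
Week 2: $4,275.69 +$25.65 interest = $4,301.34; pay $745.01 → $3,556.33
Week 3: $3,556.33 +$21.33 interest = $3,577.66; pay $740.69 → $2,836.97
Week 4: $2,836.97 +$17.02 interest = $2,853.99; pay $736.38 → $2,117.61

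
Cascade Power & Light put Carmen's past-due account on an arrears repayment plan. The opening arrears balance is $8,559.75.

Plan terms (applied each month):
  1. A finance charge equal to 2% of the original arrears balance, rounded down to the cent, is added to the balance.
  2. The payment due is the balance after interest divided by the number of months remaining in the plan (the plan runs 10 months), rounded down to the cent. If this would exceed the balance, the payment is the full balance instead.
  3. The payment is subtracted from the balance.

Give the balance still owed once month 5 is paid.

Month 1: opening $8,559.75; interest $171.19 → $8,730.94; payment $873.09; balance $7,857.85
Month 2: opening $7,857.85; interest $171.19 → $8,029.04; payment $892.11; balance $7,136.93
Month 3: opening $7,136.93; interest $171.19 → $7,308.12; payment $913.51; balance $6,394.61
Month 4: opening $6,394.61; interest $171.19 → $6,565.80; payment $937.97; balance $5,627.83
Month 5: opening $5,627.83; interest $171.19 → $5,799.02; payment $966.50; balance $4,832.52

$4,832.52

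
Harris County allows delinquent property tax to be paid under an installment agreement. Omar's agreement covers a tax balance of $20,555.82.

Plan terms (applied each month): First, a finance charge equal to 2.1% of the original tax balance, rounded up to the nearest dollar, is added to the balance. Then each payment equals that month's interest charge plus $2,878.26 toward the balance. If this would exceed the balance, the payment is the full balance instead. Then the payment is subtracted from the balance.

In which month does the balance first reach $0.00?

Month 1: opening $20,555.82; interest $432.00 → $20,987.82; payment $3,310.26; balance $17,677.56
Month 2: opening $17,677.56; interest $432.00 → $18,109.56; payment $3,310.26; balance $14,799.30
Month 3: opening $14,799.30; interest $432.00 → $15,231.30; payment $3,310.26; balance $11,921.04
Month 4: opening $11,921.04; interest $432.00 → $12,353.04; payment $3,310.26; balance $9,042.78
Month 5: opening $9,042.78; interest $432.00 → $9,474.78; payment $3,310.26; balance $6,164.52
Month 6: opening $6,164.52; interest $432.00 → $6,596.52; payment $3,310.26; balance $3,286.26
Month 7: opening $3,286.26; interest $432.00 → $3,718.26; payment $3,310.26; balance $408.00
Month 8: opening $408.00; interest $432.00 → $840.00; payment $840.00; balance $0.00
Balance reaches $0.00 in month 8.

8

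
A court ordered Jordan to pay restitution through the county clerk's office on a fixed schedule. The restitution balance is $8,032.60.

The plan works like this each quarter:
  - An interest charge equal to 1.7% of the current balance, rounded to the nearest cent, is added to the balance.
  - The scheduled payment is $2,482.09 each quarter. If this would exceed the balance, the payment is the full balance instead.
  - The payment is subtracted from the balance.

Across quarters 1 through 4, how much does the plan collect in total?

# | Opening | Interest | Payment | End bal
1 | $8,032.60 | $136.55 | $2,482.09 | $5,687.06
2 | $5,687.06 | $96.68 | $2,482.09 | $3,301.65
3 | $3,301.65 | $56.13 | $2,482.09 | $875.69
4 | $875.69 | $14.89 | $890.58 | $0.00
Total paid: $8,336.85

$8,336.85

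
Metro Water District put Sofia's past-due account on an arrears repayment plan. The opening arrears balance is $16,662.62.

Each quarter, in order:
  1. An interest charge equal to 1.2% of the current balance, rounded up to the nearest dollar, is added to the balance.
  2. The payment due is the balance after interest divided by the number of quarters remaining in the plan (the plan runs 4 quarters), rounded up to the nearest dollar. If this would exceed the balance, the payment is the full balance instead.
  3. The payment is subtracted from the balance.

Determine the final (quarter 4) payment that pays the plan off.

$4,368.62

# | Opening | Interest | Payment | End bal
1 | $16,662.62 | $200.00 | $4,216.00 | $12,646.62
2 | $12,646.62 | $152.00 | $4,267.00 | $8,531.62
3 | $8,531.62 | $103.00 | $4,318.00 | $4,316.62
4 | $4,316.62 | $52.00 | $4,368.62 | $0.00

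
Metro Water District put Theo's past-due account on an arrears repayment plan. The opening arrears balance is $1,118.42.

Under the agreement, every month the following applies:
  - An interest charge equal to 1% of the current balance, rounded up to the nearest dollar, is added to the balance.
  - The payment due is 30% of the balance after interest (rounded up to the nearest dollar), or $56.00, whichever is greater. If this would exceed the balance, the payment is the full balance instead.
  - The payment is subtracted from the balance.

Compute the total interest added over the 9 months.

Month 1: opening $1,118.42; interest $12.00 → $1,130.42; payment $340.00; balance $790.42
Month 2: opening $790.42; interest $8.00 → $798.42; payment $240.00; balance $558.42
Month 3: opening $558.42; interest $6.00 → $564.42; payment $170.00; balance $394.42
Month 4: opening $394.42; interest $4.00 → $398.42; payment $120.00; balance $278.42
Month 5: opening $278.42; interest $3.00 → $281.42; payment $85.00; balance $196.42
Month 6: opening $196.42; interest $2.00 → $198.42; payment $60.00; balance $138.42
Month 7: opening $138.42; interest $2.00 → $140.42; payment $56.00; balance $84.42
Month 8: opening $84.42; interest $1.00 → $85.42; payment $56.00; balance $29.42
Month 9: opening $29.42; interest $1.00 → $30.42; payment $30.42; balance $0.00
Total interest: $12.00 + $8.00 + $6.00 + $4.00 + $3.00 + $2.00 + $2.00 + $1.00 + $1.00 = $39.00

$39.00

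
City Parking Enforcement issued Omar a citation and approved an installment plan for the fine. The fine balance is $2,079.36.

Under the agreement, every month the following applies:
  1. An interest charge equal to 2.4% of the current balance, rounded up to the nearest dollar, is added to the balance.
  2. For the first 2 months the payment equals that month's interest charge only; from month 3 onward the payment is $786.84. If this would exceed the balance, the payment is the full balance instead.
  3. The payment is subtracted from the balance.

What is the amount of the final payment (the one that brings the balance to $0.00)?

$603.68

Month 1: opening $2,079.36; interest $50.00 → $2,129.36; payment $50.00; balance $2,079.36
Month 2: opening $2,079.36; interest $50.00 → $2,129.36; payment $50.00; balance $2,079.36
Month 3: opening $2,079.36; interest $50.00 → $2,129.36; payment $786.84; balance $1,342.52
Month 4: opening $1,342.52; interest $33.00 → $1,375.52; payment $786.84; balance $588.68
Month 5: opening $588.68; interest $15.00 → $603.68; payment $603.68; balance $0.00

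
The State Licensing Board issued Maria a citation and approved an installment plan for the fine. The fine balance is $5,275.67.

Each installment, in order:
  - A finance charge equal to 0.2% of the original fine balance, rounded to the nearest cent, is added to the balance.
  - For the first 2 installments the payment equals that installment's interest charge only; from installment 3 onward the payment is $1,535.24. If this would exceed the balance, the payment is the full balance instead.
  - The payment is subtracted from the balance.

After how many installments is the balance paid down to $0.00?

6

Installment 1: opening $5,275.67; interest $10.55 → $5,286.22; payment $10.55; balance $5,275.67
Installment 2: opening $5,275.67; interest $10.55 → $5,286.22; payment $10.55; balance $5,275.67
Installment 3: opening $5,275.67; interest $10.55 → $5,286.22; payment $1,535.24; balance $3,750.98
Installment 4: opening $3,750.98; interest $10.55 → $3,761.53; payment $1,535.24; balance $2,226.29
Installment 5: opening $2,226.29; interest $10.55 → $2,236.84; payment $1,535.24; balance $701.60
Installment 6: opening $701.60; interest $10.55 → $712.15; payment $712.15; balance $0.00
Balance reaches $0.00 in installment 6.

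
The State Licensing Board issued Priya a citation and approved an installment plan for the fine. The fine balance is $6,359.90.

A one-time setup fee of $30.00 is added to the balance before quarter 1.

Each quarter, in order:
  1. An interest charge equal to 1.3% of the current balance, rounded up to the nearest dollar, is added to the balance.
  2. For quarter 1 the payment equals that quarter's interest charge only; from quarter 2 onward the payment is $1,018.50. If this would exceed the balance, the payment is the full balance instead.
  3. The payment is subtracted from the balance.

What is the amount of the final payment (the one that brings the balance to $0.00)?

Quarter 1: opening $6,389.90; interest $84.00 → $6,473.90; payment $84.00; balance $6,389.90
Quarter 2: opening $6,389.90; interest $84.00 → $6,473.90; payment $1,018.50; balance $5,455.40
Quarter 3: opening $5,455.40; interest $71.00 → $5,526.40; payment $1,018.50; balance $4,507.90
Quarter 4: opening $4,507.90; interest $59.00 → $4,566.90; payment $1,018.50; balance $3,548.40
Quarter 5: opening $3,548.40; interest $47.00 → $3,595.40; payment $1,018.50; balance $2,576.90
Quarter 6: opening $2,576.90; interest $34.00 → $2,610.90; payment $1,018.50; balance $1,592.40
Quarter 7: opening $1,592.40; interest $21.00 → $1,613.40; payment $1,018.50; balance $594.90
Quarter 8: opening $594.90; interest $8.00 → $602.90; payment $602.90; balance $0.00

$602.90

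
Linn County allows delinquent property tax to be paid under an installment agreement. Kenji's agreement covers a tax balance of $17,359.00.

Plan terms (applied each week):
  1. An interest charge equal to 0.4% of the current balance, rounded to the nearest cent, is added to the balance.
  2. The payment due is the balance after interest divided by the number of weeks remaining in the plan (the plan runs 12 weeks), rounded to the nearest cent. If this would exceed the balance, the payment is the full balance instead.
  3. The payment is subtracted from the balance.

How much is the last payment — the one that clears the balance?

Week 1: opening $17,359.00; interest $69.44 → $17,428.44; payment $1,452.37; balance $15,976.07
Week 2: opening $15,976.07; interest $63.90 → $16,039.97; payment $1,458.18; balance $14,581.79
Week 3: opening $14,581.79; interest $58.33 → $14,640.12; payment $1,464.01; balance $13,176.11
Week 4: opening $13,176.11; interest $52.70 → $13,228.81; payment $1,469.87; balance $11,758.94
Week 5: opening $11,758.94; interest $47.04 → $11,805.98; payment $1,475.75; balance $10,330.23
Week 6: opening $10,330.23; interest $41.32 → $10,371.55; payment $1,481.65; balance $8,889.90
Week 7: opening $8,889.90; interest $35.56 → $8,925.46; payment $1,487.58; balance $7,437.88
Week 8: opening $7,437.88; interest $29.75 → $7,467.63; payment $1,493.53; balance $5,974.10
Week 9: opening $5,974.10; interest $23.90 → $5,998.00; payment $1,499.50; balance $4,498.50
Week 10: opening $4,498.50; interest $17.99 → $4,516.49; payment $1,505.50; balance $3,010.99
Week 11: opening $3,010.99; interest $12.04 → $3,023.03; payment $1,511.52; balance $1,511.51
Week 12: opening $1,511.51; interest $6.05 → $1,517.56; payment $1,517.56; balance $0.00

$1,517.56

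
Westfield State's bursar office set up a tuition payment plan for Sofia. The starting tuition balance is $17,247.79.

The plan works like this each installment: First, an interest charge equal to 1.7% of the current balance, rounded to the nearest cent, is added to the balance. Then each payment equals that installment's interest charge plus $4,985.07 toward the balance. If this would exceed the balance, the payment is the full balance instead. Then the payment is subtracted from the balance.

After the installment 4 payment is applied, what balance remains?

Installment 1: $17,247.79 +$293.21 interest = $17,541.00; pay $5,278.28 → $12,262.72
Installment 2: $12,262.72 +$208.47 interest = $12,471.19; pay $5,193.54 → $7,277.65
Installment 3: $7,277.65 +$123.72 interest = $7,401.37; pay $5,108.79 → $2,292.58
Installment 4: $2,292.58 +$38.97 interest = $2,331.55; pay $2,331.55 → $0.00

$0.00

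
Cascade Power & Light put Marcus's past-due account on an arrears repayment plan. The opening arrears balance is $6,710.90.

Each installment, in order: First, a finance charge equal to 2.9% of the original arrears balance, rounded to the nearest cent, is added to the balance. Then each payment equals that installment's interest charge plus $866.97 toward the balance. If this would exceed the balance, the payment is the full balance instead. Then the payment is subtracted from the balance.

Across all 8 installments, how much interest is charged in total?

$1,556.96

# | Opening | Interest | Payment | End bal
1 | $6,710.90 | $194.62 | $1,061.59 | $5,843.93
2 | $5,843.93 | $194.62 | $1,061.59 | $4,976.96
3 | $4,976.96 | $194.62 | $1,061.59 | $4,109.99
4 | $4,109.99 | $194.62 | $1,061.59 | $3,243.02
5 | $3,243.02 | $194.62 | $1,061.59 | $2,376.05
6 | $2,376.05 | $194.62 | $1,061.59 | $1,509.08
7 | $1,509.08 | $194.62 | $1,061.59 | $642.11
8 | $642.11 | $194.62 | $836.73 | $0.00
Total interest: $194.62 + $194.62 + $194.62 + $194.62 + $194.62 + $194.62 + $194.62 + $194.62 = $1,556.96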